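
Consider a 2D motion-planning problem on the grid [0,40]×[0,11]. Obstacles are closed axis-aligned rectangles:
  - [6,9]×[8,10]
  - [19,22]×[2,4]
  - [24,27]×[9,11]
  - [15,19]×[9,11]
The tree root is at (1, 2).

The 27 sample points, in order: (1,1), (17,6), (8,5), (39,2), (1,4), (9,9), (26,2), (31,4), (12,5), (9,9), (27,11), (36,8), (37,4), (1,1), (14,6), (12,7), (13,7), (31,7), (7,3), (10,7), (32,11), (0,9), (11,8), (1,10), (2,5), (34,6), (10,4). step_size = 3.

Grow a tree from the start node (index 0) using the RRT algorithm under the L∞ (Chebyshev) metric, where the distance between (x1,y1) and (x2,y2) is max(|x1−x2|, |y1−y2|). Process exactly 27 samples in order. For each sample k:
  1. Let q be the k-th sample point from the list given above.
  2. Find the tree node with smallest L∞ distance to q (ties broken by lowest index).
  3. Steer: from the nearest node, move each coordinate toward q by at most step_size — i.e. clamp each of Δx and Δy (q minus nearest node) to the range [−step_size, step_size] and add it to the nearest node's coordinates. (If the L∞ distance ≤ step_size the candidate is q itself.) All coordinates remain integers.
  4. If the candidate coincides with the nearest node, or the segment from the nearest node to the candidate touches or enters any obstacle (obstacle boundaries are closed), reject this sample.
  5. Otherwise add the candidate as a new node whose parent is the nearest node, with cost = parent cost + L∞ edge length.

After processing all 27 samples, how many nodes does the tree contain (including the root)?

Node count: 25

1. q=(1,1) nearest=0 d=1 new=(1,1) → add node 1 parent=0 cost=1
2. q=(17,6) nearest=0 d=16 new=(4,5) → add node 2 parent=0 cost=3
3. q=(8,5) nearest=2 d=4 new=(7,5) → add node 3 parent=2 cost=6
4. q=(39,2) nearest=3 d=32 new=(10,2) → add node 4 parent=3 cost=9
5. q=(1,4) nearest=0 d=2 new=(1,4) → add node 5 parent=0 cost=2
6. q=(9,9) nearest=3 d=4 new=(9,8) → blocked by [6,9]×[8,10], reject
7. q=(26,2) nearest=4 d=16 new=(13,2) → add node 6 parent=4 cost=12
8. q=(31,4) nearest=6 d=18 new=(16,4) → add node 7 parent=6 cost=15
9. q=(12,5) nearest=4 d=3 new=(12,5) → add node 8 parent=4 cost=12
10. q=(9,9) nearest=3 d=4 new=(9,8) → blocked by [6,9]×[8,10], reject
11. q=(27,11) nearest=7 d=11 new=(19,7) → add node 9 parent=7 cost=18
12. q=(36,8) nearest=9 d=17 new=(22,8) → add node 10 parent=9 cost=21
13. q=(37,4) nearest=10 d=15 new=(25,5) → add node 11 parent=10 cost=24
14. q=(1,1) nearest=1 d=0 → coincident, reject
15. q=(14,6) nearest=7 d=2 new=(14,6) → add node 12 parent=7 cost=17
16. q=(12,7) nearest=8 d=2 new=(12,7) → add node 13 parent=8 cost=14
17. q=(13,7) nearest=12 d=1 new=(13,7) → add node 14 parent=12 cost=18
18. q=(31,7) nearest=11 d=6 new=(28,7) → add node 15 parent=11 cost=27
19. q=(7,3) nearest=3 d=2 new=(7,3) → add node 16 parent=3 cost=8
20. q=(10,7) nearest=8 d=2 new=(10,7) → add node 17 parent=8 cost=14
21. q=(32,11) nearest=15 d=4 new=(31,10) → add node 18 parent=15 cost=30
22. q=(0,9) nearest=2 d=4 new=(1,8) → add node 19 parent=2 cost=6
23. q=(11,8) nearest=13 d=1 new=(11,8) → add node 20 parent=13 cost=15
24. q=(1,10) nearest=19 d=2 new=(1,10) → add node 21 parent=19 cost=8
25. q=(2,5) nearest=5 d=1 new=(2,5) → add node 22 parent=5 cost=3
26. q=(34,6) nearest=18 d=4 new=(34,7) → add node 23 parent=18 cost=33
27. q=(10,4) nearest=4 d=2 new=(10,4) → add node 24 parent=4 cost=11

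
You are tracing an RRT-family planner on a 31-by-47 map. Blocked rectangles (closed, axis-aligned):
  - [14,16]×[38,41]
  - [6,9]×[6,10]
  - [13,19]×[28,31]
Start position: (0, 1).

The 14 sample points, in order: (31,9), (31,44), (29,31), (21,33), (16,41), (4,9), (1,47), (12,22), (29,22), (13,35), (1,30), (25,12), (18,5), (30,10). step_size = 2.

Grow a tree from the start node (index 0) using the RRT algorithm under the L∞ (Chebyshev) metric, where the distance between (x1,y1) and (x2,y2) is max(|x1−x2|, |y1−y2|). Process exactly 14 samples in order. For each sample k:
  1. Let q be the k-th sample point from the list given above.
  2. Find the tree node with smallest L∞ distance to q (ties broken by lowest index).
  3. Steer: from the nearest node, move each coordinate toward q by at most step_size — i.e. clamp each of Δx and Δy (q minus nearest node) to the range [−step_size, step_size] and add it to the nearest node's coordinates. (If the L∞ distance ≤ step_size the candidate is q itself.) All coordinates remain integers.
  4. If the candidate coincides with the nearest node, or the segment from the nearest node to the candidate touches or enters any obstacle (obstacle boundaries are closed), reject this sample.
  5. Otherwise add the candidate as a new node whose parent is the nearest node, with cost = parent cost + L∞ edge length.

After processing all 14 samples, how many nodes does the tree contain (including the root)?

1. q=(31,9) nearest=0 d=31 new=(2,3) → add node 1 parent=0 cost=2
2. q=(31,44) nearest=1 d=41 new=(4,5) → add node 2 parent=1 cost=4
3. q=(29,31) nearest=2 d=26 new=(6,7) → blocked by [6,9]×[6,10], reject
4. q=(21,33) nearest=2 d=28 new=(6,7) → blocked by [6,9]×[6,10], reject
5. q=(16,41) nearest=2 d=36 new=(6,7) → blocked by [6,9]×[6,10], reject
6. q=(4,9) nearest=2 d=4 new=(4,7) → add node 3 parent=2 cost=6
7. q=(1,47) nearest=3 d=40 new=(2,9) → add node 4 parent=3 cost=8
8. q=(12,22) nearest=4 d=13 new=(4,11) → add node 5 parent=4 cost=10
9. q=(29,22) nearest=2 d=25 new=(6,7) → blocked by [6,9]×[6,10], reject
10. q=(13,35) nearest=5 d=24 new=(6,13) → add node 6 parent=5 cost=12
11. q=(1,30) nearest=6 d=17 new=(4,15) → add node 7 parent=6 cost=14
12. q=(25,12) nearest=6 d=19 new=(8,12) → add node 8 parent=6 cost=14
13. q=(18,5) nearest=8 d=10 new=(10,10) → add node 9 parent=8 cost=16
14. q=(30,10) nearest=9 d=20 new=(12,10) → add node 10 parent=9 cost=18

Node count: 11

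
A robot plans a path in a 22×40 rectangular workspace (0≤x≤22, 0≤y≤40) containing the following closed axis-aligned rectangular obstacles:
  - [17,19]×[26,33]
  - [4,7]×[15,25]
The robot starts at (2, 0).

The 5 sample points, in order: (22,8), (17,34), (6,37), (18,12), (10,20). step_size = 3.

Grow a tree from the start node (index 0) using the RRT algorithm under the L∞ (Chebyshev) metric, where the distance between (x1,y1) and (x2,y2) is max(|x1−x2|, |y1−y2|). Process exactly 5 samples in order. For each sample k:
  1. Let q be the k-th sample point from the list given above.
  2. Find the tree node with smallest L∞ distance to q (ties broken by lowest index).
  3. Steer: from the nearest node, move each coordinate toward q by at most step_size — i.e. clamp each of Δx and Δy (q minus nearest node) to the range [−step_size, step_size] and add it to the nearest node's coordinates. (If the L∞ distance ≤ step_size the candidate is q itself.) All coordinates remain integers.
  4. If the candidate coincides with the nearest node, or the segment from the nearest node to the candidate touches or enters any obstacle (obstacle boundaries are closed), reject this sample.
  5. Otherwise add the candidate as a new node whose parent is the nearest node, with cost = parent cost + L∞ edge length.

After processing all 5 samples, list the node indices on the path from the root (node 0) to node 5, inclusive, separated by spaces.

1. q=(22,8) nearest=0 d=20 new=(5,3) → add node 1 parent=0 cost=3
2. q=(17,34) nearest=1 d=31 new=(8,6) → add node 2 parent=1 cost=6
3. q=(6,37) nearest=2 d=31 new=(6,9) → add node 3 parent=2 cost=9
4. q=(18,12) nearest=2 d=10 new=(11,9) → add node 4 parent=2 cost=9
5. q=(10,20) nearest=3 d=11 new=(9,12) → add node 5 parent=3 cost=12

Path: 0 1 2 3 5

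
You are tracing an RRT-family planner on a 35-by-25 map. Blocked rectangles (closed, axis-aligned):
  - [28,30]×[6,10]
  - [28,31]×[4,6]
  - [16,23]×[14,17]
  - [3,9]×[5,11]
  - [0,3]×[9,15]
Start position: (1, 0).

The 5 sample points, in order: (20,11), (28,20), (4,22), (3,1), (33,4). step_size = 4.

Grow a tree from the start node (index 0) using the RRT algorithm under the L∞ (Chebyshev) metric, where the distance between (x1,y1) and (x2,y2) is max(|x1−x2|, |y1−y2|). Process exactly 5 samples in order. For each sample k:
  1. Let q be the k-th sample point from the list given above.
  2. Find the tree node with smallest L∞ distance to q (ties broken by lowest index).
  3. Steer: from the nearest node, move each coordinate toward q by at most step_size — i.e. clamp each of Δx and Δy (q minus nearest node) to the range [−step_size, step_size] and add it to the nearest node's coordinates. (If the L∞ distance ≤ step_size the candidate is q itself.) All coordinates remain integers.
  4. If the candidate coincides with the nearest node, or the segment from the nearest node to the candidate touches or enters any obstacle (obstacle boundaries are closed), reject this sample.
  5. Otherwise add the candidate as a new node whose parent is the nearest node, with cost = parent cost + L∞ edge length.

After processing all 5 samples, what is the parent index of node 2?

1. q=(20,11) nearest=0 d=19 new=(5,4) → add node 1 parent=0 cost=4
2. q=(28,20) nearest=1 d=23 new=(9,8) → blocked by [3,9]×[5,11], reject
3. q=(4,22) nearest=1 d=18 new=(4,8) → blocked by [3,9]×[5,11], reject
4. q=(3,1) nearest=0 d=2 new=(3,1) → add node 2 parent=0 cost=2
5. q=(33,4) nearest=1 d=28 new=(9,4) → add node 3 parent=1 cost=8

Parent of node 2: 0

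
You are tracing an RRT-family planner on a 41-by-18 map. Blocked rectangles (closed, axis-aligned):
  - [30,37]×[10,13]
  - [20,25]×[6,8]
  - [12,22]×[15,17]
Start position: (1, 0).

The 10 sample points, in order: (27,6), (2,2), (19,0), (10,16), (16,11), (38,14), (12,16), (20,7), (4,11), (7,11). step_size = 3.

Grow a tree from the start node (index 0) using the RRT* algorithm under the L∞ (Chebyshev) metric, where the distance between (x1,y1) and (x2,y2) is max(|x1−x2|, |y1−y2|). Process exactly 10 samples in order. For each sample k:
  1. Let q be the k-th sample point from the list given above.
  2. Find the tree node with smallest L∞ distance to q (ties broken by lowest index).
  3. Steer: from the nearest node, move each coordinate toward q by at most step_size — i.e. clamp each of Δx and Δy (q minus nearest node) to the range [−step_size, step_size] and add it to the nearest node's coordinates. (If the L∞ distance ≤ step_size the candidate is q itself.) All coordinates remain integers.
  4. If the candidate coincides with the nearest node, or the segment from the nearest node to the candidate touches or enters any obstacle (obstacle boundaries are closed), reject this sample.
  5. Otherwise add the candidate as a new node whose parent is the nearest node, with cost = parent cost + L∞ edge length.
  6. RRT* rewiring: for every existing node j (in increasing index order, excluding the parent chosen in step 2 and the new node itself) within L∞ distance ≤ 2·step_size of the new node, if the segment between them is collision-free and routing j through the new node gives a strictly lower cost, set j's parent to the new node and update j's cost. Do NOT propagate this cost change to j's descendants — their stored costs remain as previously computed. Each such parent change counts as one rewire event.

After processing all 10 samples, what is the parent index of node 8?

Parent of node 8: 4

1. q=(27,6) nearest=0 d=26 new=(4,3) → add node 1 parent=0 cost=3
2. q=(2,2) nearest=0 d=2 new=(2,2) → add node 2 parent=0 cost=2
3. q=(19,0) nearest=1 d=15 new=(7,0) → add node 3 parent=1 cost=6
4. q=(10,16) nearest=1 d=13 new=(7,6) → add node 4 parent=1 cost=6
5. q=(16,11) nearest=4 d=9 new=(10,9) → add node 5 parent=4 cost=9
6. q=(38,14) nearest=5 d=28 new=(13,12) → add node 6 parent=5 cost=12
7. q=(12,16) nearest=6 d=4 new=(12,15) → blocked by [12,22]×[15,17], reject
8. q=(20,7) nearest=6 d=7 new=(16,9) → add node 7 parent=6 cost=15
9. q=(4,11) nearest=4 d=5 new=(4,9) → add node 8 parent=4 cost=9
10. q=(7,11) nearest=5 d=3 new=(7,11) → add node 9 parent=5 cost=12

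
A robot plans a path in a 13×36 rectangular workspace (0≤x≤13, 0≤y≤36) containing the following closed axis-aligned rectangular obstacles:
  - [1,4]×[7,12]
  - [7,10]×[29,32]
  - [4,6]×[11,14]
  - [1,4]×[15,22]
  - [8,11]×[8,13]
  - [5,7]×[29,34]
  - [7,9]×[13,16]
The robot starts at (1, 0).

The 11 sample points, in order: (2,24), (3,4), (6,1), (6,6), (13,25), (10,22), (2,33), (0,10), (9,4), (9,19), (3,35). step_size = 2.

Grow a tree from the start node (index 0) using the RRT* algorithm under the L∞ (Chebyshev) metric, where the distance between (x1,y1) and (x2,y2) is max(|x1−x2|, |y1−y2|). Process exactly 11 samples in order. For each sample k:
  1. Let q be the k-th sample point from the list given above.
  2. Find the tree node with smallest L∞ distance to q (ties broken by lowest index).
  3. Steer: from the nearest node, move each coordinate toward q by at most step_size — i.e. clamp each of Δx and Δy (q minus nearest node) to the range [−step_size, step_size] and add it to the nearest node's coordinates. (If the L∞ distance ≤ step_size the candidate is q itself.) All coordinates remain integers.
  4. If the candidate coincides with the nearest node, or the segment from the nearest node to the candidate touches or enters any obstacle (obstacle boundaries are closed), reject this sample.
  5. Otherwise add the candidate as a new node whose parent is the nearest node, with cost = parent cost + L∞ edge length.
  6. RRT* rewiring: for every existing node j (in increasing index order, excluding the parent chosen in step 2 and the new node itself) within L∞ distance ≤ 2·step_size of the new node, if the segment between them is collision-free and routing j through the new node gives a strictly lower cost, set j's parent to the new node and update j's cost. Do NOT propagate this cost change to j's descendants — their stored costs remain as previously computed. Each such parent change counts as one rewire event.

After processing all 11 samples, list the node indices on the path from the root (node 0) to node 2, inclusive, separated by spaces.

1. q=(2,24) nearest=0 d=24 new=(2,2) → add node 1 parent=0 cost=2
2. q=(3,4) nearest=1 d=2 new=(3,4) → add node 2 parent=1 cost=4
3. q=(6,1) nearest=2 d=3 new=(5,2) → add node 3 parent=2 cost=6
4. q=(6,6) nearest=2 d=3 new=(5,6) → add node 4 parent=2 cost=6
5. q=(13,25) nearest=4 d=19 new=(7,8) → add node 5 parent=4 cost=8
6. q=(10,22) nearest=5 d=14 new=(9,10) → blocked by [8,11]×[8,13], reject
7. q=(2,33) nearest=5 d=25 new=(5,10) → add node 6 parent=5 cost=10
8. q=(0,10) nearest=4 d=5 new=(3,8) → blocked by [1,4]×[7,12], reject
9. q=(9,4) nearest=3 d=4 new=(7,4) → add node 7 parent=3 cost=8
10. q=(9,19) nearest=6 d=9 new=(7,12) → blocked by [4,6]×[11,14], reject
11. q=(3,35) nearest=6 d=25 new=(3,12) → blocked by [1,4]×[7,12], reject

Path: 0 1 2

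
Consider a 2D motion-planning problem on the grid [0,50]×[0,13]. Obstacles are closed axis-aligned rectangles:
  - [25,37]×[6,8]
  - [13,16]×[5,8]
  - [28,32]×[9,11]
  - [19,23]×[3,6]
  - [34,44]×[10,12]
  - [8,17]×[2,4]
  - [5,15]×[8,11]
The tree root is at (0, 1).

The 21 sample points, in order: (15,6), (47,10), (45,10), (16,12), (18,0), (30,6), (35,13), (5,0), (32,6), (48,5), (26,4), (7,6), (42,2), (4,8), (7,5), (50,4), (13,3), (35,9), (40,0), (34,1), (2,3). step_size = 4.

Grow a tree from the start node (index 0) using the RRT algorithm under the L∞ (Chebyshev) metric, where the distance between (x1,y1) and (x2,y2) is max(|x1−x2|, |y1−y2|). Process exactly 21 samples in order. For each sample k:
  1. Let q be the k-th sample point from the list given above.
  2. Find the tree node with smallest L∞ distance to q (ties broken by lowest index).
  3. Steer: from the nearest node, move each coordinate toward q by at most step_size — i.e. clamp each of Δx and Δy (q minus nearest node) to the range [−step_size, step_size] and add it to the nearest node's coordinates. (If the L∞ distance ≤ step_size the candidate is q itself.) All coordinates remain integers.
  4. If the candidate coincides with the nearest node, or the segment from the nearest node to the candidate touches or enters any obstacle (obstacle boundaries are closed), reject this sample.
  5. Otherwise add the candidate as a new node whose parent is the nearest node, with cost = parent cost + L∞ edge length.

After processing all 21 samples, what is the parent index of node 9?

Parent of node 9: 0

1. q=(15,6) nearest=0 d=15 new=(4,5) → add node 1 parent=0 cost=4
2. q=(47,10) nearest=1 d=43 new=(8,9) → blocked by [5,15]×[8,11], reject
3. q=(45,10) nearest=1 d=41 new=(8,9) → blocked by [5,15]×[8,11], reject
4. q=(16,12) nearest=1 d=12 new=(8,9) → blocked by [5,15]×[8,11], reject
5. q=(18,0) nearest=1 d=14 new=(8,1) → add node 2 parent=1 cost=8
6. q=(30,6) nearest=2 d=22 new=(12,5) → blocked by [8,17]×[2,4], reject
7. q=(35,13) nearest=2 d=27 new=(12,5) → blocked by [8,17]×[2,4], reject
8. q=(5,0) nearest=2 d=3 new=(5,0) → add node 3 parent=2 cost=11
9. q=(32,6) nearest=2 d=24 new=(12,5) → blocked by [8,17]×[2,4], reject
10. q=(48,5) nearest=2 d=40 new=(12,5) → blocked by [8,17]×[2,4], reject
11. q=(26,4) nearest=2 d=18 new=(12,4) → blocked by [8,17]×[2,4], reject
12. q=(7,6) nearest=1 d=3 new=(7,6) → add node 4 parent=1 cost=7
13. q=(42,2) nearest=2 d=34 new=(12,2) → blocked by [8,17]×[2,4], reject
14. q=(4,8) nearest=1 d=3 new=(4,8) → add node 5 parent=1 cost=7
15. q=(7,5) nearest=4 d=1 new=(7,5) → add node 6 parent=4 cost=8
16. q=(50,4) nearest=2 d=42 new=(12,4) → blocked by [8,17]×[2,4], reject
17. q=(13,3) nearest=2 d=5 new=(12,3) → blocked by [8,17]×[2,4], reject
18. q=(35,9) nearest=2 d=27 new=(12,5) → blocked by [8,17]×[2,4], reject
19. q=(40,0) nearest=2 d=32 new=(12,0) → add node 7 parent=2 cost=12
20. q=(34,1) nearest=7 d=22 new=(16,1) → add node 8 parent=7 cost=16
21. q=(2,3) nearest=0 d=2 new=(2,3) → add node 9 parent=0 cost=2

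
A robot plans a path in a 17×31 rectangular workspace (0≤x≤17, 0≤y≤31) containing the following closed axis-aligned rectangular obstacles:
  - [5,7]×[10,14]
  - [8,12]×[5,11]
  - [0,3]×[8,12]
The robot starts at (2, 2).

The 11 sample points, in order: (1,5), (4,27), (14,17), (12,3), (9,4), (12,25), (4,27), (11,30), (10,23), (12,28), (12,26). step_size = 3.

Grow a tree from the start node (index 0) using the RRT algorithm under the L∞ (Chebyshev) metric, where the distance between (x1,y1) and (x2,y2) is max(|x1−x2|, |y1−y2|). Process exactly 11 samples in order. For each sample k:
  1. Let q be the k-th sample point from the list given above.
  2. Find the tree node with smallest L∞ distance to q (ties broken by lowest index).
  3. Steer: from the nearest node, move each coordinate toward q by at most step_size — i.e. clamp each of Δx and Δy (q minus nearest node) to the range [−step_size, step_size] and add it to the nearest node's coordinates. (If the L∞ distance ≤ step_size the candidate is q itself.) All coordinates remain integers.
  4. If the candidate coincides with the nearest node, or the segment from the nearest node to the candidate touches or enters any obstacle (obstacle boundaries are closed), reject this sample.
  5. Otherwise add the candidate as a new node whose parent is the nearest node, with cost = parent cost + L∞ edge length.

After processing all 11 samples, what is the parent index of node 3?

1. q=(1,5) nearest=0 d=3 new=(1,5) → add node 1 parent=0 cost=3
2. q=(4,27) nearest=1 d=22 new=(4,8) → add node 2 parent=1 cost=6
3. q=(14,17) nearest=2 d=10 new=(7,11) → blocked by [5,7]×[10,14], reject
4. q=(12,3) nearest=2 d=8 new=(7,5) → add node 3 parent=2 cost=9
5. q=(9,4) nearest=3 d=2 new=(9,4) → add node 4 parent=3 cost=11
6. q=(12,25) nearest=2 d=17 new=(7,11) → blocked by [5,7]×[10,14], reject
7. q=(4,27) nearest=2 d=19 new=(4,11) → add node 5 parent=2 cost=9
8. q=(11,30) nearest=5 d=19 new=(7,14) → blocked by [5,7]×[10,14], reject
9. q=(10,23) nearest=5 d=12 new=(7,14) → blocked by [5,7]×[10,14], reject
10. q=(12,28) nearest=5 d=17 new=(7,14) → blocked by [5,7]×[10,14], reject
11. q=(12,26) nearest=5 d=15 new=(7,14) → blocked by [5,7]×[10,14], reject

Parent of node 3: 2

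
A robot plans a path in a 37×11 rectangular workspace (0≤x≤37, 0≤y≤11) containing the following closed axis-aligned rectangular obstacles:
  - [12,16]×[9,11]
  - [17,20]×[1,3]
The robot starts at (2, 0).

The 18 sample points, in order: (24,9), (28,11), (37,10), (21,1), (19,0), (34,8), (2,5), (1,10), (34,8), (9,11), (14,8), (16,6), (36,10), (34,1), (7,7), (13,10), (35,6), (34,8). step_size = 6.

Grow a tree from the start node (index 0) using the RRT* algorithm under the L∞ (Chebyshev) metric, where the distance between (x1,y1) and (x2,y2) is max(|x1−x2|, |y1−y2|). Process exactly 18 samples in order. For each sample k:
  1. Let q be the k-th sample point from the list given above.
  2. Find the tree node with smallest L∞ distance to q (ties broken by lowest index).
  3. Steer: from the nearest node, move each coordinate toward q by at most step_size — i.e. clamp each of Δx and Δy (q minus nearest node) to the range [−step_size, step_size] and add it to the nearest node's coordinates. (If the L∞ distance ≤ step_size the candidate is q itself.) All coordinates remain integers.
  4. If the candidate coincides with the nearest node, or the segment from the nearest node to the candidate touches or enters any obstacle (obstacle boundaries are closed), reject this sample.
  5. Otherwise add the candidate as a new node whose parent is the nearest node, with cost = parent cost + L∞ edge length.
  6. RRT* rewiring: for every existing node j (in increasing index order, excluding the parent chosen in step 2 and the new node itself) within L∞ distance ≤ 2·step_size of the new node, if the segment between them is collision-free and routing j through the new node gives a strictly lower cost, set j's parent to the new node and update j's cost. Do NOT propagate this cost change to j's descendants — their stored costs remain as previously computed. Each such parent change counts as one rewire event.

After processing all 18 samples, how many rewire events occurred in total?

1. q=(24,9) nearest=0 d=22 new=(8,6) → add node 1 parent=0 cost=6
2. q=(28,11) nearest=1 d=20 new=(14,11) → blocked by [12,16]×[9,11], reject
3. q=(37,10) nearest=1 d=29 new=(14,10) → blocked by [12,16]×[9,11], reject
4. q=(21,1) nearest=1 d=13 new=(14,1) → add node 2 parent=1 cost=12
5. q=(19,0) nearest=2 d=5 new=(19,0) → add node 3 parent=2 cost=17
6. q=(34,8) nearest=3 d=15 new=(25,6) → blocked by [17,20]×[1,3], reject
7. q=(2,5) nearest=0 d=5 new=(2,5) → add node 4 parent=0 cost=5
8. q=(1,10) nearest=4 d=5 new=(1,10) → add node 5 parent=4 cost=10
9. q=(34,8) nearest=3 d=15 new=(25,6) → blocked by [17,20]×[1,3], reject
10. q=(9,11) nearest=1 d=5 new=(9,11) → add node 6 parent=1 cost=11
11. q=(14,8) nearest=6 d=5 new=(14,8) → blocked by [12,16]×[9,11], reject
12. q=(16,6) nearest=2 d=5 new=(16,6) → add node 7 parent=2 cost=17
13. q=(36,10) nearest=3 d=17 new=(25,6) → blocked by [17,20]×[1,3], reject
14. q=(34,1) nearest=3 d=15 new=(25,1) → add node 8 parent=3 cost=23
15. q=(7,7) nearest=1 d=1 new=(7,7) → add node 9 parent=1 cost=7; rewire 7→9 (16<17)
16. q=(13,10) nearest=6 d=4 new=(13,10) → blocked by [12,16]×[9,11], reject
17. q=(35,6) nearest=8 d=10 new=(31,6) → add node 10 parent=8 cost=29
18. q=(34,8) nearest=10 d=3 new=(34,8) → add node 11 parent=10 cost=32

Rewire events: 1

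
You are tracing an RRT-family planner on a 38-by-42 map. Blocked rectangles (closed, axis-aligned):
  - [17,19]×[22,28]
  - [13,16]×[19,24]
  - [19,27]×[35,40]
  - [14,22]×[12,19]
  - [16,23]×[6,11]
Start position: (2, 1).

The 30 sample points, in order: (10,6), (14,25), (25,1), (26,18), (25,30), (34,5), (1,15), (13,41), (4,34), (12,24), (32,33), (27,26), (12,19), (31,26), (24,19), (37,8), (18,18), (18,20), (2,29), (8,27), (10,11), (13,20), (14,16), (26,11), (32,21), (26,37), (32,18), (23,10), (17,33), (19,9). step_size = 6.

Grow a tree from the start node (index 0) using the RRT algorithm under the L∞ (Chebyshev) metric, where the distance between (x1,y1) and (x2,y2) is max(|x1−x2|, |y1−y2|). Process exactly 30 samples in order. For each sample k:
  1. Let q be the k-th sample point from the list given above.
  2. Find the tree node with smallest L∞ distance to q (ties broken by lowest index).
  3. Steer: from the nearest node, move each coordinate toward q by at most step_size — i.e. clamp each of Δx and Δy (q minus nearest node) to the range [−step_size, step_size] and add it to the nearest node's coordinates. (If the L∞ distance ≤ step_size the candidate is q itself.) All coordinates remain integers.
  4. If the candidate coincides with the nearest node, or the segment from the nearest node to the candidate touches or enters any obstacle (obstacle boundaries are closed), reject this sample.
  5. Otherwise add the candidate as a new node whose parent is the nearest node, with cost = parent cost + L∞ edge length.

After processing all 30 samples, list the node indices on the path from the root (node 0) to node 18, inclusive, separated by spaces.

1. q=(10,6) nearest=0 d=8 new=(8,6) → add node 1 parent=0 cost=6
2. q=(14,25) nearest=1 d=19 new=(14,12) → blocked by [14,22]×[12,19], reject
3. q=(25,1) nearest=1 d=17 new=(14,1) → add node 2 parent=1 cost=12
4. q=(26,18) nearest=2 d=17 new=(20,7) → blocked by [16,23]×[6,11], reject
5. q=(25,30) nearest=1 d=24 new=(14,12) → blocked by [14,22]×[12,19], reject
6. q=(34,5) nearest=2 d=20 new=(20,5) → add node 3 parent=2 cost=18
7. q=(1,15) nearest=1 d=9 new=(2,12) → add node 4 parent=1 cost=12
8. q=(13,41) nearest=4 d=29 new=(8,18) → add node 5 parent=4 cost=18
9. q=(4,34) nearest=5 d=16 new=(4,24) → add node 6 parent=5 cost=24
10. q=(12,24) nearest=5 d=6 new=(12,24) → add node 7 parent=5 cost=24
11. q=(32,33) nearest=7 d=20 new=(18,30) → add node 8 parent=7 cost=30
12. q=(27,26) nearest=8 d=9 new=(24,26) → add node 9 parent=8 cost=36
13. q=(12,19) nearest=5 d=4 new=(12,19) → add node 10 parent=5 cost=22
14. q=(31,26) nearest=9 d=7 new=(30,26) → add node 11 parent=9 cost=42
15. q=(24,19) nearest=9 d=7 new=(24,20) → add node 12 parent=9 cost=42
16. q=(37,8) nearest=12 d=13 new=(30,14) → add node 13 parent=12 cost=48
17. q=(18,18) nearest=7 d=6 new=(18,18) → blocked by [13,16]×[19,24], reject
18. q=(18,20) nearest=7 d=6 new=(18,20) → blocked by [13,16]×[19,24], reject
19. q=(2,29) nearest=6 d=5 new=(2,29) → add node 14 parent=6 cost=29
20. q=(8,27) nearest=6 d=4 new=(8,27) → add node 15 parent=6 cost=28
21. q=(10,11) nearest=1 d=5 new=(10,11) → add node 16 parent=1 cost=11
22. q=(13,20) nearest=10 d=1 new=(13,20) → blocked by [13,16]×[19,24], reject
23. q=(14,16) nearest=10 d=3 new=(14,16) → blocked by [14,22]×[12,19], reject
24. q=(26,11) nearest=13 d=4 new=(26,11) → add node 17 parent=13 cost=52
25. q=(32,21) nearest=11 d=5 new=(32,21) → add node 18 parent=11 cost=47
26. q=(26,37) nearest=8 d=8 new=(24,36) → blocked by [19,27]×[35,40], reject
27. q=(32,18) nearest=18 d=3 new=(32,18) → add node 19 parent=18 cost=50
28. q=(23,10) nearest=17 d=3 new=(23,10) → blocked by [16,23]×[6,11], reject
29. q=(17,33) nearest=8 d=3 new=(17,33) → add node 20 parent=8 cost=33
30. q=(19,9) nearest=3 d=4 new=(19,9) → blocked by [16,23]×[6,11], reject

Path: 0 1 4 5 7 8 9 11 18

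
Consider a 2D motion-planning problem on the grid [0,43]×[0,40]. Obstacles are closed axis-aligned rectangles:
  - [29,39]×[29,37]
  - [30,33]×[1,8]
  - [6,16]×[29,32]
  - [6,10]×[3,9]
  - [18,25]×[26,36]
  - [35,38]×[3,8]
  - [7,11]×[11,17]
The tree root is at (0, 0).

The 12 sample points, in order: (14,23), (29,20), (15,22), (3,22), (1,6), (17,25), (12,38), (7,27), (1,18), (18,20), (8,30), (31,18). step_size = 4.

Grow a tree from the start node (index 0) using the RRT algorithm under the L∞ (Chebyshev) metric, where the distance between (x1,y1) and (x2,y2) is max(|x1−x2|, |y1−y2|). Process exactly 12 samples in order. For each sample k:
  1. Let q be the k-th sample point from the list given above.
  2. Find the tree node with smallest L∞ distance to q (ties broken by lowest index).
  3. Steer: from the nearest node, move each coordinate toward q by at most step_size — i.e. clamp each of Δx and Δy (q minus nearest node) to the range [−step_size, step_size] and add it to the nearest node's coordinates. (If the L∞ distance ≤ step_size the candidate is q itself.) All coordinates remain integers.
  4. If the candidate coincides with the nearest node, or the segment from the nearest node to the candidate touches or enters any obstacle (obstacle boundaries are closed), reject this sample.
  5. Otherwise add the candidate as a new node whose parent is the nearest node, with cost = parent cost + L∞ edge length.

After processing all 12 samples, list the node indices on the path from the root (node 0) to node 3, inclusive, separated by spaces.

1. q=(14,23) nearest=0 d=23 new=(4,4) → add node 1 parent=0 cost=4
2. q=(29,20) nearest=1 d=25 new=(8,8) → blocked by [6,10]×[3,9], reject
3. q=(15,22) nearest=1 d=18 new=(8,8) → blocked by [6,10]×[3,9], reject
4. q=(3,22) nearest=1 d=18 new=(3,8) → add node 2 parent=1 cost=8
5. q=(1,6) nearest=2 d=2 new=(1,6) → add node 3 parent=2 cost=10
6. q=(17,25) nearest=2 d=17 new=(7,12) → blocked by [7,11]×[11,17], reject
7. q=(12,38) nearest=2 d=30 new=(7,12) → blocked by [7,11]×[11,17], reject
8. q=(7,27) nearest=2 d=19 new=(7,12) → blocked by [7,11]×[11,17], reject
9. q=(1,18) nearest=2 d=10 new=(1,12) → add node 4 parent=2 cost=12
10. q=(18,20) nearest=2 d=15 new=(7,12) → blocked by [7,11]×[11,17], reject
11. q=(8,30) nearest=4 d=18 new=(5,16) → add node 5 parent=4 cost=16
12. q=(31,18) nearest=5 d=26 new=(9,18) → blocked by [7,11]×[11,17], reject

Path: 0 1 2 3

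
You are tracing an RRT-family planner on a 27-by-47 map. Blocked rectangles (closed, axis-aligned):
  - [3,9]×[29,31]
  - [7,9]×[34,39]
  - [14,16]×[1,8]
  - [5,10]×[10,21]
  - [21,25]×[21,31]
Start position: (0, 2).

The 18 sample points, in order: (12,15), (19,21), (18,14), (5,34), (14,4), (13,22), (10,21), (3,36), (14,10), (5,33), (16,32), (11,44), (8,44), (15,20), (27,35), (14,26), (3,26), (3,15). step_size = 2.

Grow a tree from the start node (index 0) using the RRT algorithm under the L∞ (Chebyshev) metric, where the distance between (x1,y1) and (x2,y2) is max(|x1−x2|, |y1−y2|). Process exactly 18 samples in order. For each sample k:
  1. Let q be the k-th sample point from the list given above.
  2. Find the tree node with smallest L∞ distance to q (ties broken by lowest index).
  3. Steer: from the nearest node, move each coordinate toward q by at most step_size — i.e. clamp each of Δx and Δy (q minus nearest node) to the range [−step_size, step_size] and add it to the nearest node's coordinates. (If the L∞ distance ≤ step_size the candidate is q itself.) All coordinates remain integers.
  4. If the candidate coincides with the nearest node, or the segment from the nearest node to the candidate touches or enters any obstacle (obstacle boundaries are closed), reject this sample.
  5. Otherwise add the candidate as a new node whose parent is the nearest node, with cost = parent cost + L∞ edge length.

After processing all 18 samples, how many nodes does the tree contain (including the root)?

1. q=(12,15) nearest=0 d=13 new=(2,4) → add node 1 parent=0 cost=2
2. q=(19,21) nearest=1 d=17 new=(4,6) → add node 2 parent=1 cost=4
3. q=(18,14) nearest=2 d=14 new=(6,8) → add node 3 parent=2 cost=6
4. q=(5,34) nearest=3 d=26 new=(5,10) → blocked by [5,10]×[10,21], reject
5. q=(14,4) nearest=3 d=8 new=(8,6) → add node 4 parent=3 cost=8
6. q=(13,22) nearest=3 d=14 new=(8,10) → blocked by [5,10]×[10,21], reject
7. q=(10,21) nearest=3 d=13 new=(8,10) → blocked by [5,10]×[10,21], reject
8. q=(3,36) nearest=3 d=28 new=(4,10) → add node 5 parent=3 cost=8
9. q=(14,10) nearest=4 d=6 new=(10,8) → add node 6 parent=4 cost=10
10. q=(5,33) nearest=5 d=23 new=(5,12) → blocked by [5,10]×[10,21], reject
11. q=(16,32) nearest=5 d=22 new=(6,12) → blocked by [5,10]×[10,21], reject
12. q=(11,44) nearest=5 d=34 new=(6,12) → blocked by [5,10]×[10,21], reject
13. q=(8,44) nearest=5 d=34 new=(6,12) → blocked by [5,10]×[10,21], reject
14. q=(15,20) nearest=5 d=11 new=(6,12) → blocked by [5,10]×[10,21], reject
15. q=(27,35) nearest=5 d=25 new=(6,12) → blocked by [5,10]×[10,21], reject
16. q=(14,26) nearest=5 d=16 new=(6,12) → blocked by [5,10]×[10,21], reject
17. q=(3,26) nearest=5 d=16 new=(3,12) → add node 7 parent=5 cost=10
18. q=(3,15) nearest=7 d=3 new=(3,14) → add node 8 parent=7 cost=12

Node count: 9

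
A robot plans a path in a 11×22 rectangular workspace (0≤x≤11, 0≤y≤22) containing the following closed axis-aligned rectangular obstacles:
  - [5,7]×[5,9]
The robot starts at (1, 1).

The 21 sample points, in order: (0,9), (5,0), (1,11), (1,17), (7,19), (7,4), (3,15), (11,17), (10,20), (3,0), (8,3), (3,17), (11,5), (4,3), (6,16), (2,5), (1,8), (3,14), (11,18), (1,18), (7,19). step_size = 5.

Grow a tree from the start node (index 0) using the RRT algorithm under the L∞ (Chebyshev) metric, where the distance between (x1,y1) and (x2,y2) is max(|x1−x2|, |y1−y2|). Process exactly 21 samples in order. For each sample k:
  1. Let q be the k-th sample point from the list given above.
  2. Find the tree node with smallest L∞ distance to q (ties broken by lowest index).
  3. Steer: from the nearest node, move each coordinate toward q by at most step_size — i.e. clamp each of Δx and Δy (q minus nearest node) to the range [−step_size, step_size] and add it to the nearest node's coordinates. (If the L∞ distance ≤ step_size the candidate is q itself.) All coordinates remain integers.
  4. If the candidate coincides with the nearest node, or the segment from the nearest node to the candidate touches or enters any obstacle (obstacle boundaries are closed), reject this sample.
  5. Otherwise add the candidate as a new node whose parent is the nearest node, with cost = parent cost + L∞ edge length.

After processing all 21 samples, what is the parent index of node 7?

1. q=(0,9) nearest=0 d=8 new=(0,6) → add node 1 parent=0 cost=5
2. q=(5,0) nearest=0 d=4 new=(5,0) → add node 2 parent=0 cost=4
3. q=(1,11) nearest=1 d=5 new=(1,11) → add node 3 parent=1 cost=10
4. q=(1,17) nearest=3 d=6 new=(1,16) → add node 4 parent=3 cost=15
5. q=(7,19) nearest=4 d=6 new=(6,19) → add node 5 parent=4 cost=20
6. q=(7,4) nearest=2 d=4 new=(7,4) → add node 6 parent=2 cost=8
7. q=(3,15) nearest=4 d=2 new=(3,15) → add node 7 parent=4 cost=17
8. q=(11,17) nearest=5 d=5 new=(11,17) → add node 8 parent=5 cost=25
9. q=(10,20) nearest=8 d=3 new=(10,20) → add node 9 parent=8 cost=28
10. q=(3,0) nearest=0 d=2 new=(3,0) → add node 10 parent=0 cost=2
11. q=(8,3) nearest=6 d=1 new=(8,3) → add node 11 parent=6 cost=9
12. q=(3,17) nearest=4 d=2 new=(3,17) → add node 12 parent=4 cost=17
13. q=(11,5) nearest=11 d=3 new=(11,5) → add node 13 parent=11 cost=12
14. q=(4,3) nearest=0 d=3 new=(4,3) → add node 14 parent=0 cost=3
15. q=(6,16) nearest=5 d=3 new=(6,16) → add node 15 parent=5 cost=23
16. q=(2,5) nearest=1 d=2 new=(2,5) → add node 16 parent=1 cost=7
17. q=(1,8) nearest=1 d=2 new=(1,8) → add node 17 parent=1 cost=7
18. q=(3,14) nearest=7 d=1 new=(3,14) → add node 18 parent=7 cost=18
19. q=(11,18) nearest=8 d=1 new=(11,18) → add node 19 parent=8 cost=26
20. q=(1,18) nearest=4 d=2 new=(1,18) → add node 20 parent=4 cost=17
21. q=(7,19) nearest=5 d=1 new=(7,19) → add node 21 parent=5 cost=21

Parent of node 7: 4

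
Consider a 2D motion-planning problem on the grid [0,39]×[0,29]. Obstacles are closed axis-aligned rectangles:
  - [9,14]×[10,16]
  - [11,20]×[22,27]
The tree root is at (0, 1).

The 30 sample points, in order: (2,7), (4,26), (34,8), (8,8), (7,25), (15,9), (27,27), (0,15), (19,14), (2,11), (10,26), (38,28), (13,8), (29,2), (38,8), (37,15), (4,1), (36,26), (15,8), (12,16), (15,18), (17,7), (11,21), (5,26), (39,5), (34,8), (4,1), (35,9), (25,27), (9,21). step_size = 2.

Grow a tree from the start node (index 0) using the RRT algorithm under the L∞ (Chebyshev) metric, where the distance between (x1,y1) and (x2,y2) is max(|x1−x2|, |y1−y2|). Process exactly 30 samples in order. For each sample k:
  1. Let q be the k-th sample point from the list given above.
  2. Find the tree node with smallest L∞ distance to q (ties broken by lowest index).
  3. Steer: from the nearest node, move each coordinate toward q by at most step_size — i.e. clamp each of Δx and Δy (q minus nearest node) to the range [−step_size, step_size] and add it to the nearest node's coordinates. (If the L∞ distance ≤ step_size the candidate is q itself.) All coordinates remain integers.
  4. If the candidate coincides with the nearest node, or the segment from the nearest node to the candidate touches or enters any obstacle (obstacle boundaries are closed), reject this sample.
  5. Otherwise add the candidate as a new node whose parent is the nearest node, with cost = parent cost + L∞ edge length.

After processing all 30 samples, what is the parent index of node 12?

Parent of node 12: 11

1. q=(2,7) nearest=0 d=6 new=(2,3) → add node 1 parent=0 cost=2
2. q=(4,26) nearest=1 d=23 new=(4,5) → add node 2 parent=1 cost=4
3. q=(34,8) nearest=2 d=30 new=(6,7) → add node 3 parent=2 cost=6
4. q=(8,8) nearest=3 d=2 new=(8,8) → add node 4 parent=3 cost=8
5. q=(7,25) nearest=4 d=17 new=(7,10) → add node 5 parent=4 cost=10
6. q=(15,9) nearest=4 d=7 new=(10,9) → add node 6 parent=4 cost=10
7. q=(27,27) nearest=6 d=18 new=(12,11) → blocked by [9,14]×[10,16], reject
8. q=(0,15) nearest=5 d=7 new=(5,12) → add node 7 parent=5 cost=12
9. q=(19,14) nearest=6 d=9 new=(12,11) → blocked by [9,14]×[10,16], reject
10. q=(2,11) nearest=7 d=3 new=(3,11) → add node 8 parent=7 cost=14
11. q=(10,26) nearest=7 d=14 new=(7,14) → add node 9 parent=7 cost=14
12. q=(38,28) nearest=6 d=28 new=(12,11) → blocked by [9,14]×[10,16], reject
13. q=(13,8) nearest=6 d=3 new=(12,8) → add node 10 parent=6 cost=12
14. q=(29,2) nearest=10 d=17 new=(14,6) → add node 11 parent=10 cost=14
15. q=(38,8) nearest=11 d=24 new=(16,8) → add node 12 parent=11 cost=16
16. q=(37,15) nearest=12 d=21 new=(18,10) → add node 13 parent=12 cost=18
17. q=(4,1) nearest=1 d=2 new=(4,1) → add node 14 parent=1 cost=4
18. q=(36,26) nearest=13 d=18 new=(20,12) → add node 15 parent=13 cost=20
19. q=(15,8) nearest=12 d=1 new=(15,8) → add node 16 parent=12 cost=17
20. q=(12,16) nearest=9 d=5 new=(9,16) → blocked by [9,14]×[10,16], reject
21. q=(15,18) nearest=15 d=6 new=(18,14) → add node 17 parent=15 cost=22
22. q=(17,7) nearest=12 d=1 new=(17,7) → add node 18 parent=12 cost=17
23. q=(11,21) nearest=9 d=7 new=(9,16) → blocked by [9,14]×[10,16], reject
24. q=(5,26) nearest=9 d=12 new=(5,16) → add node 19 parent=9 cost=16
25. q=(39,5) nearest=15 d=19 new=(22,10) → add node 20 parent=15 cost=22
26. q=(34,8) nearest=20 d=12 new=(24,8) → add node 21 parent=20 cost=24
27. q=(4,1) nearest=14 d=0 → coincident, reject
28. q=(35,9) nearest=21 d=11 new=(26,9) → add node 22 parent=21 cost=26
29. q=(25,27) nearest=17 d=13 new=(20,16) → add node 23 parent=17 cost=24
30. q=(9,21) nearest=19 d=5 new=(7,18) → add node 24 parent=19 cost=18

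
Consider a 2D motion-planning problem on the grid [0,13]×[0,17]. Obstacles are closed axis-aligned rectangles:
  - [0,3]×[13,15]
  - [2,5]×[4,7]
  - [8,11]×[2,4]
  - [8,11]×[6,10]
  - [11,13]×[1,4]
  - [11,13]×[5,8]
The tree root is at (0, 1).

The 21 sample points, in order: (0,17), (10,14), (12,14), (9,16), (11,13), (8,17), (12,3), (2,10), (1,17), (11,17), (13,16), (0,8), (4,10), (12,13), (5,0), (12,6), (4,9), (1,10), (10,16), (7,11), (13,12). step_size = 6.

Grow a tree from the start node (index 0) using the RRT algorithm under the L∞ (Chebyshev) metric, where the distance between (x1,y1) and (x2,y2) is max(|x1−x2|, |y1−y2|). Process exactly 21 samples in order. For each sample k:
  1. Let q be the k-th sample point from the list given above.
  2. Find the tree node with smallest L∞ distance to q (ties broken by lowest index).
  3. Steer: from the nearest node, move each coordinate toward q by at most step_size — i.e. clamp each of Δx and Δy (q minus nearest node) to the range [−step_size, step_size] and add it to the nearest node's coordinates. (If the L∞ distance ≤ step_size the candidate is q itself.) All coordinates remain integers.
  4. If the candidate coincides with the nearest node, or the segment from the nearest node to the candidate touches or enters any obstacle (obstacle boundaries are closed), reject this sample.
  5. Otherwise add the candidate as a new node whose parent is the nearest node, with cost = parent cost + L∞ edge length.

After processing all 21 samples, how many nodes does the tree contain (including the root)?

Node count: 20

1. q=(0,17) nearest=0 d=16 new=(0,7) → add node 1 parent=0 cost=6
2. q=(10,14) nearest=1 d=10 new=(6,13) → add node 2 parent=1 cost=12
3. q=(12,14) nearest=2 d=6 new=(12,14) → add node 3 parent=2 cost=18
4. q=(9,16) nearest=2 d=3 new=(9,16) → add node 4 parent=2 cost=15
5. q=(11,13) nearest=3 d=1 new=(11,13) → add node 5 parent=3 cost=19
6. q=(8,17) nearest=4 d=1 new=(8,17) → add node 6 parent=4 cost=16
7. q=(12,3) nearest=2 d=10 new=(12,7) → blocked by [8,11]×[6,10], reject
8. q=(2,10) nearest=1 d=3 new=(2,10) → add node 7 parent=1 cost=9
9. q=(1,17) nearest=2 d=5 new=(1,17) → add node 8 parent=2 cost=17
10. q=(11,17) nearest=4 d=2 new=(11,17) → add node 9 parent=4 cost=17
11. q=(13,16) nearest=3 d=2 new=(13,16) → add node 10 parent=3 cost=20
12. q=(0,8) nearest=1 d=1 new=(0,8) → add node 11 parent=1 cost=7
13. q=(4,10) nearest=7 d=2 new=(4,10) → add node 12 parent=7 cost=11
14. q=(12,13) nearest=3 d=1 new=(12,13) → add node 13 parent=3 cost=19
15. q=(5,0) nearest=0 d=5 new=(5,0) → add node 14 parent=0 cost=5
16. q=(12,6) nearest=2 d=7 new=(12,7) → blocked by [8,11]×[6,10], reject
17. q=(4,9) nearest=12 d=1 new=(4,9) → add node 15 parent=12 cost=12
18. q=(1,10) nearest=7 d=1 new=(1,10) → add node 16 parent=7 cost=10
19. q=(10,16) nearest=4 d=1 new=(10,16) → add node 17 parent=4 cost=16
20. q=(7,11) nearest=2 d=2 new=(7,11) → add node 18 parent=2 cost=14
21. q=(13,12) nearest=13 d=1 new=(13,12) → add node 19 parent=13 cost=20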